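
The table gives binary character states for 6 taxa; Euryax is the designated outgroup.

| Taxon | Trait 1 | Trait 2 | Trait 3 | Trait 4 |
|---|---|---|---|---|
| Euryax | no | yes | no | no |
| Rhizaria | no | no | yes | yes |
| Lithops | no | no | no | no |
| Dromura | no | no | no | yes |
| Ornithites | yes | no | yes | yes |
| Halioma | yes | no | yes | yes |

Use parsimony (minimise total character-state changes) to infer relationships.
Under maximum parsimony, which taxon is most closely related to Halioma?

Character polarity is set by the outgroup: the derived state is whichever differs from the outgroup's state, so for Trait 2 the derived state is 'no', and for the remaining characters it is 'yes'.
Trait 1 (derived state 'yes') is shared by Halioma and Ornithites — a synapomorphy uniting that clade.
All ingroup taxa share the derived state 'no' for Trait 2; it defines the ingroup but does not resolve relationships within it.
Trait 3: derived state 'yes' in Halioma, Ornithites, and Rhizaria only — synapomorphy for {Halioma, Ornithites, Rhizaria}.
Trait 4: derived state 'yes' in Dromura, Halioma, Ornithites, and Rhizaria only — synapomorphy for {Dromura, Halioma, Ornithites, Rhizaria}.
Most parsimonious ingroup topology: (((Rhizaria,(Ornithites,Halioma)),Dromura),Lithops).
Halioma and Ornithites form a cherry on this tree, so they are sister taxa.

Ornithites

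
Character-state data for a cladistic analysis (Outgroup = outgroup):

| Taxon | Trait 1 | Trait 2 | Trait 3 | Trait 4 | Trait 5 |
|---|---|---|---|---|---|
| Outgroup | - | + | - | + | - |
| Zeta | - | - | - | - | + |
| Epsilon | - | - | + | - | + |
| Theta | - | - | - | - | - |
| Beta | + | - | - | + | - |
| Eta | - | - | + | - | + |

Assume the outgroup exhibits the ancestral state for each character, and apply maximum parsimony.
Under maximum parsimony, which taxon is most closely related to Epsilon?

Character polarity is set by the outgroup: the derived state is whichever differs from the outgroup's state, so for Trait 2, Trait 4 the derived state is '-', and for the remaining characters it is '+'.
Trait 1: derived state '+' in Beta only — an autapomorphy, so it tells us nothing about relationships among taxa.
All ingroup taxa share the derived state '-' for Trait 2; it defines the ingroup but does not resolve relationships within it.
Trait 3 (derived state '+') is shared by Epsilon and Eta — a synapomorphy uniting that clade.
Trait 4: derived state '-' in Epsilon, Eta, Theta, and Zeta only — synapomorphy for {Epsilon, Eta, Theta, Zeta}.
Trait 5: derived state '+' in Epsilon, Eta, and Zeta only — synapomorphy for {Epsilon, Eta, Zeta}.
Most parsimonious ingroup topology: ((((Eta,Epsilon),Zeta),Theta),Beta).
Epsilon and Eta form a cherry on this tree, so they are sister taxa.

Eta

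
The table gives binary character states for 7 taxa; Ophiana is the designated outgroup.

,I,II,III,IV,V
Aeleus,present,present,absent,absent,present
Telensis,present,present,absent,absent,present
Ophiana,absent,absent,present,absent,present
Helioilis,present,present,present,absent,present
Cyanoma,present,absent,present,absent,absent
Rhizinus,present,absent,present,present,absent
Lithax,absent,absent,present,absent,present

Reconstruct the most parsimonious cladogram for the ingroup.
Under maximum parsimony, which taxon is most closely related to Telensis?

Aeleus

Character polarity is set by the outgroup: the derived state is whichever differs from the outgroup's state, so for III, V the derived state is 'absent', and for the remaining characters it is 'present'.
I (derived state 'present') is shared by Aeleus, Cyanoma, Helioilis, Rhizinus, and Telensis — a synapomorphy uniting that clade.
II: derived state 'present' in Aeleus, Helioilis, and Telensis only — synapomorphy for {Aeleus, Helioilis, Telensis}.
Only Aeleus and Telensis show the derived state 'absent' for III, supporting them as a clade.
IV (derived state 'present') is unique to Rhizinus (autapomorphy; uninformative for grouping).
V (derived state 'absent') is shared by Cyanoma and Rhizinus — a synapomorphy uniting that clade.
Most parsimonious ingroup topology: (((Helioilis,(Aeleus,Telensis)),(Cyanoma,Rhizinus)),Lithax).
Telensis and Aeleus form a cherry on this tree, so they are sister taxa.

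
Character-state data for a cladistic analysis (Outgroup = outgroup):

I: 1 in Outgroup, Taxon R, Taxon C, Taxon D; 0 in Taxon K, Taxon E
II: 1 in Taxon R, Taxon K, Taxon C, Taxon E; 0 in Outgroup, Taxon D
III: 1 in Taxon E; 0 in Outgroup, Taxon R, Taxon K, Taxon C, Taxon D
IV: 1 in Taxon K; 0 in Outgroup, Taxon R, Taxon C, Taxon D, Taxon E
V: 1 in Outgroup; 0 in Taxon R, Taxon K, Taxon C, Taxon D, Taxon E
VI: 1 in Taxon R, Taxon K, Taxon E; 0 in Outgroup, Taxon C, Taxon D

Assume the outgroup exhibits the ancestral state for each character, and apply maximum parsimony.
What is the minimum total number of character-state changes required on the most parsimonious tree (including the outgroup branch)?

Character polarity is set by the outgroup: the derived state is whichever differs from the outgroup's state, so for I, V the derived state is '0', and for the remaining characters it is '1'.
I (derived state '0') is shared by Taxon E and Taxon K — a synapomorphy uniting that clade.
II: derived state '1' in Taxon C, Taxon E, Taxon K, and Taxon R only — synapomorphy for {Taxon C, Taxon E, Taxon K, Taxon R}.
III (derived state '1') is unique to Taxon E (autapomorphy; uninformative for grouping).
IV (derived state '1') is unique to Taxon K (autapomorphy; uninformative for grouping).
All ingroup taxa share the derived state '0' for V; it defines the ingroup but does not resolve relationships within it.
VI: derived state '1' in Taxon E, Taxon K, and Taxon R only — synapomorphy for {Taxon E, Taxon K, Taxon R}.
Most parsimonious ingroup topology: (((Taxon R,(Taxon K,Taxon E)),Taxon C),Taxon D).
Changes per character on this tree: I: 1; II: 1; III: 1; IV: 1; V: 1; VI: 1.
Total = 6.

6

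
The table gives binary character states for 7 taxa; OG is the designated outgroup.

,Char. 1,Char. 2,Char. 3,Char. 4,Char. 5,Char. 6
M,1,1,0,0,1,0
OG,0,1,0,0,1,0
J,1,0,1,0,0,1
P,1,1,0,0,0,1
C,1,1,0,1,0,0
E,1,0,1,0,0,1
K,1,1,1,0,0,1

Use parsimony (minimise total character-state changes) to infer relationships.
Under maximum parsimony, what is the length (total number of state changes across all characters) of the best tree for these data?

6

Character polarity is set by the outgroup: the derived state is whichever differs from the outgroup's state, so for Char. 2, Char. 5 the derived state is '0', and for the remaining characters it is '1'.
Char. 1 (derived state '1') is shared by all ingroup taxa — unites the whole ingroup.
Only E and J show the derived state '0' for Char. 2, supporting them as a clade.
Only E, J, and K show the derived state '1' for Char. 3, supporting them as a clade.
Char. 4 (derived state '1') is unique to C (autapomorphy; uninformative for grouping).
Only C, E, J, K, and P show the derived state '0' for Char. 5, supporting them as a clade.
Char. 6 (derived state '1') is shared by E, J, K, and P — a synapomorphy uniting that clade.
Most parsimonious ingroup topology: (M,((P,((J,E),K)),C)).
Changes per character on this tree: Char. 1: 1; Char. 2: 1; Char. 3: 1; Char. 4: 1; Char. 5: 1; Char. 6: 1.
Total = 6.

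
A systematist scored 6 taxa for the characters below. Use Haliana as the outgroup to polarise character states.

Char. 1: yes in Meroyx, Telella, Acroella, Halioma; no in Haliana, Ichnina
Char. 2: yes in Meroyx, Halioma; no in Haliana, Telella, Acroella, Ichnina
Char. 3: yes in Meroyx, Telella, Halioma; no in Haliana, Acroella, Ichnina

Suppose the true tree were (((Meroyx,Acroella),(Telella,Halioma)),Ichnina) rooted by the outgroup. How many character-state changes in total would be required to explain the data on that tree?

5

Map each character onto (((Meroyx,Acroella),(Telella,Halioma)),Ichnina) (rooted by Haliana) and count the minimum state changes it requires (Fitch parsimony):
Char. 1: 1; Char. 2: 2; Char. 3: 2.
Total tree length = 5.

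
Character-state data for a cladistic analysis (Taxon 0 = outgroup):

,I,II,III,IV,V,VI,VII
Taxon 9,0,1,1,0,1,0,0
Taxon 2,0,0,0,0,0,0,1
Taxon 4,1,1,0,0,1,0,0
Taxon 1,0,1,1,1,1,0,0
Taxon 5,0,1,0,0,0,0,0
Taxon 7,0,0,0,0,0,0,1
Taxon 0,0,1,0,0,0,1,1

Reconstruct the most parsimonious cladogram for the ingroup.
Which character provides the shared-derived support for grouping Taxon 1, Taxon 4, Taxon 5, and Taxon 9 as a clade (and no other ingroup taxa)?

VII

Character polarity is set by the outgroup: the derived state is whichever differs from the outgroup's state, so for II, VI, VII the derived state is '0', and for the remaining characters it is '1'.
I: derived state '1' in Taxon 4 only — an autapomorphy, so it tells us nothing about relationships among taxa.
II: derived state '0' in Taxon 2 and Taxon 7 only — synapomorphy for {Taxon 2, Taxon 7}.
Only Taxon 1 and Taxon 9 show the derived state '1' for III, supporting them as a clade.
IV (derived state '1') is unique to Taxon 1 (autapomorphy; uninformative for grouping).
V: derived state '1' in Taxon 1, Taxon 4, and Taxon 9 only — synapomorphy for {Taxon 1, Taxon 4, Taxon 9}.
VI (derived state '0') is shared by all ingroup taxa — unites the whole ingroup.
VII (derived state '0') is shared by Taxon 1, Taxon 4, Taxon 5, and Taxon 9 — a synapomorphy uniting that clade.
Most parsimonious ingroup topology: ((Taxon 2,Taxon 7),(((Taxon 1,Taxon 9),Taxon 4),Taxon 5)).
The clade {Taxon 1, Taxon 4, Taxon 5, Taxon 9} is supported by VII: its derived state '0' occurs in exactly those taxa and in no other taxon (including the outgroup).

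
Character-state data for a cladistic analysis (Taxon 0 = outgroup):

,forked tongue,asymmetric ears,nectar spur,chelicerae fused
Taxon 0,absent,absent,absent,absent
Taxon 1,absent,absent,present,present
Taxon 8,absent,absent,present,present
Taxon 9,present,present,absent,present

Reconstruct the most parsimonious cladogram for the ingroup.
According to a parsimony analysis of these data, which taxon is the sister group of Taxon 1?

Taxon 8

The outgroup has state 'absent' for every character, so 'present' is the derived state throughout.
forked tongue (derived state 'present') is unique to Taxon 9 (autapomorphy; uninformative for grouping).
asymmetric ears (derived state 'present') is unique to Taxon 9 (autapomorphy; uninformative for grouping).
nectar spur: derived state 'present' in Taxon 1 and Taxon 8 only — synapomorphy for {Taxon 1, Taxon 8}.
All ingroup taxa share the derived state 'present' for chelicerae fused; it defines the ingroup but does not resolve relationships within it.
Most parsimonious ingroup topology: ((Taxon 1,Taxon 8),Taxon 9).
Taxon 1 and Taxon 8 form a cherry on this tree, so they are sister taxa.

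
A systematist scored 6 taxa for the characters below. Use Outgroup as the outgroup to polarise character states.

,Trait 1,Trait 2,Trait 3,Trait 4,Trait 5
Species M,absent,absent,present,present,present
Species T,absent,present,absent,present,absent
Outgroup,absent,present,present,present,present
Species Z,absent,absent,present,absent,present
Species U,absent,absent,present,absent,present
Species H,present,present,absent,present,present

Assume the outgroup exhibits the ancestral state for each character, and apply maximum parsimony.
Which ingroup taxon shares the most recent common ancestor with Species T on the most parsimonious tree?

Species H

Character polarity is set by the outgroup: the derived state is whichever differs from the outgroup's state, so for Trait 2, Trait 3, Trait 4, Trait 5 the derived state is 'absent', and for the remaining characters it is 'present'.
Trait 1: derived state 'present' in Species H only — an autapomorphy, so it tells us nothing about relationships among taxa.
Trait 2: derived state 'absent' in Species M, Species U, and Species Z only — synapomorphy for {Species M, Species U, Species Z}.
Trait 3: derived state 'absent' in Species H and Species T only — synapomorphy for {Species H, Species T}.
Trait 4 (derived state 'absent') is shared by Species U and Species Z — a synapomorphy uniting that clade.
Trait 5 (derived state 'absent') is unique to Species T (autapomorphy; uninformative for grouping).
Most parsimonious ingroup topology: (((Species Z,Species U),Species M),(Species T,Species H)).
Species T and Species H form a cherry on this tree, so they are sister taxa.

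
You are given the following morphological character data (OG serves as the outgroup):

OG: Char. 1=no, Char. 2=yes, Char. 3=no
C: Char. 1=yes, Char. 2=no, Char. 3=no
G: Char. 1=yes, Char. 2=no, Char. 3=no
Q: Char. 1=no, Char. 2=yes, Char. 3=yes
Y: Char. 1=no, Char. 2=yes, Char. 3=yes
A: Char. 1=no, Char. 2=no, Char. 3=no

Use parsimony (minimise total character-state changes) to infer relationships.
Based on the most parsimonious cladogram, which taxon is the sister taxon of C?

G

Character polarity is set by the outgroup: the derived state is whichever differs from the outgroup's state, so for Char. 2 the derived state is 'no', and for the remaining characters it is 'yes'.
Char. 1: derived state 'yes' in C and G only — synapomorphy for {C, G}.
Char. 2: derived state 'no' in A, C, and G only — synapomorphy for {A, C, G}.
Only Q and Y show the derived state 'yes' for Char. 3, supporting them as a clade.
Most parsimonious ingroup topology: (((C,G),A),(Q,Y)).
C and G form a cherry on this tree, so they are sister taxa.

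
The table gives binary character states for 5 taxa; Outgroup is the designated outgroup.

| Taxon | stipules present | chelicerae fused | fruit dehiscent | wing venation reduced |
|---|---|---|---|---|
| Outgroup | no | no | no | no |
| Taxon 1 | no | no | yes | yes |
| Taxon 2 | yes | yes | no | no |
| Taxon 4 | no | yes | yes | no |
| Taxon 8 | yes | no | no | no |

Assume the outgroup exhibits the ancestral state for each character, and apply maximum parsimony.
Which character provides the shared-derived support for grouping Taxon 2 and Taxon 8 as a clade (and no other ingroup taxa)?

The outgroup has state 'no' for every character, so 'yes' is the derived state throughout.
Only Taxon 2 and Taxon 8 show the derived state 'yes' for stipules present, supporting them as a clade.
chelicerae fused (state 'yes') occurs in Taxon 2 and Taxon 4 but conflicts with the nesting implied by the other characters — most parsimoniously interpreted as homoplasy.
Only Taxon 1 and Taxon 4 show the derived state 'yes' for fruit dehiscent, supporting them as a clade.
wing venation reduced: derived state 'yes' in Taxon 1 only — an autapomorphy, so it tells us nothing about relationships among taxa.
Most parsimonious ingroup topology: ((Taxon 1,Taxon 4),(Taxon 2,Taxon 8)).
The clade {Taxon 2, Taxon 8} is supported by stipules present: its derived state 'yes' occurs in exactly those taxa and in no other taxon (including the outgroup).

stipules present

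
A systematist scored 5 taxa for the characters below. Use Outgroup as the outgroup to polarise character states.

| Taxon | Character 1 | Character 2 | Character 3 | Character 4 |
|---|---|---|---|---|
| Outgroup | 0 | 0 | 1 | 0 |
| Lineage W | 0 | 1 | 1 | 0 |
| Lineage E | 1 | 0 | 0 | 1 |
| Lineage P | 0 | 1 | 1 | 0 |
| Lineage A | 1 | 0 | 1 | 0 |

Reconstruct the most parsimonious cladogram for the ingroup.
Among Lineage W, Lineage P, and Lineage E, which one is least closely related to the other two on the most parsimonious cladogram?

Lineage E

Character polarity is set by the outgroup: the derived state is whichever differs from the outgroup's state, so for Character 3 the derived state is '0', and for the remaining characters it is '1'.
Character 1 (derived state '1') is shared by Lineage A and Lineage E — a synapomorphy uniting that clade.
Character 2 (derived state '1') is shared by Lineage P and Lineage W — a synapomorphy uniting that clade.
Character 3: derived state '0' in Lineage E only — an autapomorphy, so it tells us nothing about relationships among taxa.
Character 4: derived state '1' in Lineage E only — an autapomorphy, so it tells us nothing about relationships among taxa.
Most parsimonious ingroup topology: ((Lineage W,Lineage P),(Lineage E,Lineage A)).
Lineage W and Lineage P share a more recent common ancestor with each other than either does with Lineage E, so Lineage E is the least closely related of the three.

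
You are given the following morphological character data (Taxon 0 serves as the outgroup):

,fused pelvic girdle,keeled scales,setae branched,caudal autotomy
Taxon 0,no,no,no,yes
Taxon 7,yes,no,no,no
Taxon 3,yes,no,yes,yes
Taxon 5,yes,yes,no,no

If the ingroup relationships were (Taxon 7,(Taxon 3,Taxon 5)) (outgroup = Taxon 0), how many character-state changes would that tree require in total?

Map each character onto (Taxon 7,(Taxon 3,Taxon 5)) (rooted by Taxon 0) and count the minimum state changes it requires (Fitch parsimony):
fused pelvic girdle: 1; keeled scales: 1; setae branched: 1; caudal autotomy: 2.
Total tree length = 5.

5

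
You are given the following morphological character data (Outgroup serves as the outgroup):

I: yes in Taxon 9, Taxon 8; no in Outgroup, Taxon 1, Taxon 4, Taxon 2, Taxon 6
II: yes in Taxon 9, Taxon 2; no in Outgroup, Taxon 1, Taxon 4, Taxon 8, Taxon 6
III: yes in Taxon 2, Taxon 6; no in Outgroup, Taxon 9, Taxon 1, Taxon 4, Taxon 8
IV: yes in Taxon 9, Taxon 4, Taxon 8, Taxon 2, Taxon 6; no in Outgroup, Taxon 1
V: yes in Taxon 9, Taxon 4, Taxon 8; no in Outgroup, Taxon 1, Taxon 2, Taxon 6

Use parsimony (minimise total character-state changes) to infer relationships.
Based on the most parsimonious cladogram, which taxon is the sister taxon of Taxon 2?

The outgroup has state 'no' for every character, so 'yes' is the derived state throughout.
I: derived state 'yes' in Taxon 8 and Taxon 9 only — synapomorphy for {Taxon 8, Taxon 9}.
II groups Taxon 2 and Taxon 9, which is incompatible with the clades supported by the remaining characters; treating it as convergent (homoplasy) costs fewer steps than any alternative tree.
Only Taxon 2 and Taxon 6 show the derived state 'yes' for III, supporting them as a clade.
IV: derived state 'yes' in Taxon 2, Taxon 4, Taxon 6, Taxon 8, and Taxon 9 only — synapomorphy for {Taxon 2, Taxon 4, Taxon 6, Taxon 8, Taxon 9}.
V (derived state 'yes') is shared by Taxon 4, Taxon 8, and Taxon 9 — a synapomorphy uniting that clade.
Most parsimonious ingroup topology: ((((Taxon 9,Taxon 8),Taxon 4),(Taxon 2,Taxon 6)),Taxon 1).
Taxon 2 and Taxon 6 form a cherry on this tree, so they are sister taxa.

Taxon 6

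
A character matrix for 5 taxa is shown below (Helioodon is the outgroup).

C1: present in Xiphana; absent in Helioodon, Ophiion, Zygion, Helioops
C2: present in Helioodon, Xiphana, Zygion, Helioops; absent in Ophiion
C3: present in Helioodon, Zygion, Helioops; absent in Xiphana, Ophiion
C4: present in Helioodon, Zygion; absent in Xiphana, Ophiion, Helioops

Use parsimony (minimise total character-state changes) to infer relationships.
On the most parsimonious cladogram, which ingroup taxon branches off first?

Character polarity is set by the outgroup: the derived state is whichever differs from the outgroup's state, so for C2, C3, C4 the derived state is 'absent', and for the remaining characters it is 'present'.
C1 (derived state 'present') is unique to Xiphana (autapomorphy; uninformative for grouping).
C2: derived state 'absent' in Ophiion only — an autapomorphy, so it tells us nothing about relationships among taxa.
C3: derived state 'absent' in Ophiion and Xiphana only — synapomorphy for {Ophiion, Xiphana}.
C4: derived state 'absent' in Helioops, Ophiion, and Xiphana only — synapomorphy for {Helioops, Ophiion, Xiphana}.
Most parsimonious ingroup topology: (((Xiphana,Ophiion),Helioops),Zygion).
Zygion is sister to the clade containing all other ingroup taxa, so it is the earliest-diverging (most basal) ingroup lineage.

Zygion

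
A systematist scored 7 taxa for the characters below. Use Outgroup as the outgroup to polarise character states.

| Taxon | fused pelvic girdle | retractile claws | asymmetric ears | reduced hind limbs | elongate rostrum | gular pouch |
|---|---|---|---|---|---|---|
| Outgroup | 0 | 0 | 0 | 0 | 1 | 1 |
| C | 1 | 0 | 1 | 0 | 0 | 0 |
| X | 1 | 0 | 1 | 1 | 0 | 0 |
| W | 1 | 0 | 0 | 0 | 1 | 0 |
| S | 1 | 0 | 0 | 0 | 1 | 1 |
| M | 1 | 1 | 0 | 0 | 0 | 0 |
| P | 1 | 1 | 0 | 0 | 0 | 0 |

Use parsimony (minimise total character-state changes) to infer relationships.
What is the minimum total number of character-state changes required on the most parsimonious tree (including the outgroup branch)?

6

Character polarity is set by the outgroup: the derived state is whichever differs from the outgroup's state, so for elongate rostrum, gular pouch the derived state is '0', and for the remaining characters it is '1'.
fused pelvic girdle (derived state '1') is shared by all ingroup taxa — unites the whole ingroup.
retractile claws (derived state '1') is shared by M and P — a synapomorphy uniting that clade.
Only C and X show the derived state '1' for asymmetric ears, supporting them as a clade.
reduced hind limbs: derived state '1' in X only — an autapomorphy, so it tells us nothing about relationships among taxa.
elongate rostrum (derived state '0') is shared by C, M, P, and X — a synapomorphy uniting that clade.
gular pouch: derived state '0' in C, M, P, W, and X only — synapomorphy for {C, M, P, W, X}.
Most parsimonious ingroup topology: ((((C,X),(M,P)),W),S).
Changes per character on this tree: fused pelvic girdle: 1; retractile claws: 1; asymmetric ears: 1; reduced hind limbs: 1; elongate rostrum: 1; gular pouch: 1.
Total = 6.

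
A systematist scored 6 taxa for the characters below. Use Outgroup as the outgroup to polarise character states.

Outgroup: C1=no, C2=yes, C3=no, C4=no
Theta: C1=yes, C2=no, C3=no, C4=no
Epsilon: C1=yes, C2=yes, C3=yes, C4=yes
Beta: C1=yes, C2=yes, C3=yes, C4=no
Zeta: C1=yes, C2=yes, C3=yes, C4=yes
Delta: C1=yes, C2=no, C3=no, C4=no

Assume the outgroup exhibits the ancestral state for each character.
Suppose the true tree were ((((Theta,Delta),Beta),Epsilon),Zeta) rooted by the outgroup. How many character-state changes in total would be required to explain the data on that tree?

6

Map each character onto ((((Theta,Delta),Beta),Epsilon),Zeta) (rooted by Outgroup) and count the minimum state changes it requires (Fitch parsimony):
C1: 1; C2: 1; C3: 2; C4: 2.
Total tree length = 6.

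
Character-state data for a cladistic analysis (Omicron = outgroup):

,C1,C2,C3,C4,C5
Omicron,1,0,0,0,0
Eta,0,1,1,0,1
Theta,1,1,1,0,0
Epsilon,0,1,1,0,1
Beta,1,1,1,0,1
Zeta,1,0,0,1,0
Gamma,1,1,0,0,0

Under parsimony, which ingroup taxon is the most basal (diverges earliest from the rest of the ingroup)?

Zeta

Character polarity is set by the outgroup: the derived state is whichever differs from the outgroup's state, so for C1 the derived state is '0', and for the remaining characters it is '1'.
C1: derived state '0' in Epsilon and Eta only — synapomorphy for {Epsilon, Eta}.
C2 (derived state '1') is shared by Beta, Epsilon, Eta, Gamma, and Theta — a synapomorphy uniting that clade.
C3: derived state '1' in Beta, Epsilon, Eta, and Theta only — synapomorphy for {Beta, Epsilon, Eta, Theta}.
C4: derived state '1' in Zeta only — an autapomorphy, so it tells us nothing about relationships among taxa.
C5: derived state '1' in Beta, Epsilon, and Eta only — synapomorphy for {Beta, Epsilon, Eta}.
Most parsimonious ingroup topology: (((((Eta,Epsilon),Beta),Theta),Gamma),Zeta).
Zeta is sister to the clade containing all other ingroup taxa, so it is the earliest-diverging (most basal) ingroup lineage.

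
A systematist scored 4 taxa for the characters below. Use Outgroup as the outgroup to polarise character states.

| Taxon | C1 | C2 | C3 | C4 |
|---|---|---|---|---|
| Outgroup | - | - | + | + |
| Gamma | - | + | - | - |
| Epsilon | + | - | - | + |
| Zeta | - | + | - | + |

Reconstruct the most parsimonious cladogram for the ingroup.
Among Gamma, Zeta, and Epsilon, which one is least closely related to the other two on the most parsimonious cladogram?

Epsilon

Character polarity is set by the outgroup: the derived state is whichever differs from the outgroup's state, so for C3, C4 the derived state is '-', and for the remaining characters it is '+'.
C1 (derived state '+') is unique to Epsilon (autapomorphy; uninformative for grouping).
C2 (derived state '+') is shared by Gamma and Zeta — a synapomorphy uniting that clade.
All ingroup taxa share the derived state '-' for C3; it defines the ingroup but does not resolve relationships within it.
C4 (derived state '-') is unique to Gamma (autapomorphy; uninformative for grouping).
Most parsimonious ingroup topology: ((Gamma,Zeta),Epsilon).
Zeta and Gamma share a more recent common ancestor with each other than either does with Epsilon, so Epsilon is the least closely related of the three.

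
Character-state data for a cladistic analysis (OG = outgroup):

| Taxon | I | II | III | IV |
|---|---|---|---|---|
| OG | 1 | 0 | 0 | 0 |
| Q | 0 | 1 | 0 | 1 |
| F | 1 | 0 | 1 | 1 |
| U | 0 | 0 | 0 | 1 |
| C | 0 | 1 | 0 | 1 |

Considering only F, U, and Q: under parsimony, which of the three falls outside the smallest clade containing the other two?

Character polarity is set by the outgroup: the derived state is whichever differs from the outgroup's state, so for I the derived state is '0', and for the remaining characters it is '1'.
I: derived state '0' in C, Q, and U only — synapomorphy for {C, Q, U}.
Only C and Q show the derived state '1' for II, supporting them as a clade.
III: derived state '1' in F only — an autapomorphy, so it tells us nothing about relationships among taxa.
IV (derived state '1') is shared by all ingroup taxa — unites the whole ingroup.
Most parsimonious ingroup topology: (((Q,C),U),F).
Q and U share a more recent common ancestor with each other than either does with F, so F is the least closely related of the three.

F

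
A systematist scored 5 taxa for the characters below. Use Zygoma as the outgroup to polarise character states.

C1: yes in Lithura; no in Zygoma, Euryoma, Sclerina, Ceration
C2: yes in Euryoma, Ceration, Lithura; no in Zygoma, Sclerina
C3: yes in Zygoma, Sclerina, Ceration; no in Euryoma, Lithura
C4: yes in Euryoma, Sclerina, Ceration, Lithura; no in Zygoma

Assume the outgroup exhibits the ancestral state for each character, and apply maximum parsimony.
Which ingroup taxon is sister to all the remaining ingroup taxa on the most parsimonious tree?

Sclerina

Character polarity is set by the outgroup: the derived state is whichever differs from the outgroup's state, so for C3 the derived state is 'no', and for the remaining characters it is 'yes'.
C1 (derived state 'yes') is unique to Lithura (autapomorphy; uninformative for grouping).
C2: derived state 'yes' in Ceration, Euryoma, and Lithura only — synapomorphy for {Ceration, Euryoma, Lithura}.
Only Euryoma and Lithura show the derived state 'no' for C3, supporting them as a clade.
All ingroup taxa share the derived state 'yes' for C4; it defines the ingroup but does not resolve relationships within it.
Most parsimonious ingroup topology: (((Euryoma,Lithura),Ceration),Sclerina).
Sclerina is sister to the clade containing all other ingroup taxa, so it is the earliest-diverging (most basal) ingroup lineage.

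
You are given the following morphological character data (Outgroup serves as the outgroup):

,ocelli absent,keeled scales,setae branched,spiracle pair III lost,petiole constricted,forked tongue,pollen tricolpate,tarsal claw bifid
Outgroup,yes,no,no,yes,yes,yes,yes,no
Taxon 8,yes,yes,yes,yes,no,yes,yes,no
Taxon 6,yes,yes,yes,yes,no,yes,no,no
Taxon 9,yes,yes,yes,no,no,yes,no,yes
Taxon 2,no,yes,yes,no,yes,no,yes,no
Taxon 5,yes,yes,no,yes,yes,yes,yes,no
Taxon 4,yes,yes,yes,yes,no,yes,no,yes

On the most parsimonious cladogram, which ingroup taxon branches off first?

Taxon 5

Character polarity is set by the outgroup: the derived state is whichever differs from the outgroup's state, so for ocelli absent, spiracle pair III lost, petiole constricted, forked tongue, pollen tricolpate the derived state is 'no', and for the remaining characters it is 'yes'.
ocelli absent (derived state 'no') is unique to Taxon 2 (autapomorphy; uninformative for grouping).
All ingroup taxa share the derived state 'yes' for keeled scales; it defines the ingroup but does not resolve relationships within it.
setae branched: derived state 'yes' in Taxon 2, Taxon 4, Taxon 6, Taxon 8, and Taxon 9 only — synapomorphy for {Taxon 2, Taxon 4, Taxon 6, Taxon 8, Taxon 9}.
spiracle pair III lost (state 'no') occurs in Taxon 2 and Taxon 9 but conflicts with the nesting implied by the other characters — most parsimoniously interpreted as homoplasy.
petiole constricted (derived state 'no') is shared by Taxon 4, Taxon 6, Taxon 8, and Taxon 9 — a synapomorphy uniting that clade.
forked tongue: derived state 'no' in Taxon 2 only — an autapomorphy, so it tells us nothing about relationships among taxa.
pollen tricolpate (derived state 'no') is shared by Taxon 4, Taxon 6, and Taxon 9 — a synapomorphy uniting that clade.
Only Taxon 4 and Taxon 9 show the derived state 'yes' for tarsal claw bifid, supporting them as a clade.
Most parsimonious ingroup topology: (((Taxon 8,(Taxon 6,(Taxon 9,Taxon 4))),Taxon 2),Taxon 5).
Taxon 5 is sister to the clade containing all other ingroup taxa, so it is the earliest-diverging (most basal) ingroup lineage.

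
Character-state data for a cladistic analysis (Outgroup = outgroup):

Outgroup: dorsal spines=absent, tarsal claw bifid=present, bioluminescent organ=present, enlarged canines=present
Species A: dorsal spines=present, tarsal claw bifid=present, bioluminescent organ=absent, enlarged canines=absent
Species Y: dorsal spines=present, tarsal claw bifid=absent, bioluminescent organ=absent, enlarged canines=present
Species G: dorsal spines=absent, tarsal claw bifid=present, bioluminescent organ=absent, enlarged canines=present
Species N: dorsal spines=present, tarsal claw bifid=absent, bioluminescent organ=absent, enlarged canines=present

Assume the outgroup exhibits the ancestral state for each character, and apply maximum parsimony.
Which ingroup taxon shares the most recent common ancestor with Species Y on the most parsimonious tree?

Species N

Character polarity is set by the outgroup: the derived state is whichever differs from the outgroup's state, so for tarsal claw bifid, bioluminescent organ, enlarged canines the derived state is 'absent', and for the remaining characters it is 'present'.
dorsal spines: derived state 'present' in Species A, Species N, and Species Y only — synapomorphy for {Species A, Species N, Species Y}.
Only Species N and Species Y show the derived state 'absent' for tarsal claw bifid, supporting them as a clade.
All ingroup taxa share the derived state 'absent' for bioluminescent organ; it defines the ingroup but does not resolve relationships within it.
enlarged canines (derived state 'absent') is unique to Species A (autapomorphy; uninformative for grouping).
Most parsimonious ingroup topology: ((Species A,(Species Y,Species N)),Species G).
Species Y and Species N form a cherry on this tree, so they are sister taxa.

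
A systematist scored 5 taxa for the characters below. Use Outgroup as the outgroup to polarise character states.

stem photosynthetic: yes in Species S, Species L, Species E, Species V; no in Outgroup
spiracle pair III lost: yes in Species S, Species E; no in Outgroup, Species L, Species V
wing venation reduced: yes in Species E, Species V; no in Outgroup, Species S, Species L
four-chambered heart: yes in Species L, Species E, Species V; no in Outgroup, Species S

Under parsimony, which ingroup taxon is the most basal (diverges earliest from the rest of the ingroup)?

Species S

The outgroup has state 'no' for every character, so 'yes' is the derived state throughout.
All ingroup taxa share the derived state 'yes' for stem photosynthetic; it defines the ingroup but does not resolve relationships within it.
spiracle pair III lost groups Species E and Species S, which is incompatible with the clades supported by the remaining characters; treating it as convergent (homoplasy) costs fewer steps than any alternative tree.
Only Species E and Species V show the derived state 'yes' for wing venation reduced, supporting them as a clade.
four-chambered heart (derived state 'yes') is shared by Species E, Species L, and Species V — a synapomorphy uniting that clade.
Most parsimonious ingroup topology: (Species S,(Species L,(Species E,Species V))).
Species S is sister to the clade containing all other ingroup taxa, so it is the earliest-diverging (most basal) ingroup lineage.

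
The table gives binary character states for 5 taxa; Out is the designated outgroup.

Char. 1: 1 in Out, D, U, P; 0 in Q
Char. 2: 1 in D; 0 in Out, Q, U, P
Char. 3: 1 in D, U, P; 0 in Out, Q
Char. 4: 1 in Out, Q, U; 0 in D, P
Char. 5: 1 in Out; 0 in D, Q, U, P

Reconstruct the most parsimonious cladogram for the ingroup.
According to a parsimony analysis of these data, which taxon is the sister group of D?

Character polarity is set by the outgroup: the derived state is whichever differs from the outgroup's state, so for Char. 1, Char. 4, Char. 5 the derived state is '0', and for the remaining characters it is '1'.
Char. 1 (derived state '0') is unique to Q (autapomorphy; uninformative for grouping).
Char. 2: derived state '1' in D only — an autapomorphy, so it tells us nothing about relationships among taxa.
Char. 3: derived state '1' in D, P, and U only — synapomorphy for {D, P, U}.
Char. 4: derived state '0' in D and P only — synapomorphy for {D, P}.
All ingroup taxa share the derived state '0' for Char. 5; it defines the ingroup but does not resolve relationships within it.
Most parsimonious ingroup topology: (((D,P),U),Q).
D and P form a cherry on this tree, so they are sister taxa.

P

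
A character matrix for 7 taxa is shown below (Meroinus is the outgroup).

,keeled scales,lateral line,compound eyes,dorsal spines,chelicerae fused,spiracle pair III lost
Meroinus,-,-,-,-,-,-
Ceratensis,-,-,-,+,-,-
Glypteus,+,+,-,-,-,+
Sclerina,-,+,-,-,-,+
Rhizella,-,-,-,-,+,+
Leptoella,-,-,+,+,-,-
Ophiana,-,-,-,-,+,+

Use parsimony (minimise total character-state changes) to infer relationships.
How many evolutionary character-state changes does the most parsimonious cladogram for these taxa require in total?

The outgroup has state '-' for every character, so '+' is the derived state throughout.
keeled scales (derived state '+') is unique to Glypteus (autapomorphy; uninformative for grouping).
lateral line: derived state '+' in Glypteus and Sclerina only — synapomorphy for {Glypteus, Sclerina}.
compound eyes (derived state '+') is unique to Leptoella (autapomorphy; uninformative for grouping).
Only Ceratensis and Leptoella show the derived state '+' for dorsal spines, supporting them as a clade.
chelicerae fused (derived state '+') is shared by Ophiana and Rhizella — a synapomorphy uniting that clade.
spiracle pair III lost (derived state '+') is shared by Glypteus, Ophiana, Rhizella, and Sclerina — a synapomorphy uniting that clade.
Most parsimonious ingroup topology: ((Ceratensis,Leptoella),((Glypteus,Sclerina),(Rhizella,Ophiana))).
Changes per character on this tree: keeled scales: 1; lateral line: 1; compound eyes: 1; dorsal spines: 1; chelicerae fused: 1; spiracle pair III lost: 1.
Total = 6.

6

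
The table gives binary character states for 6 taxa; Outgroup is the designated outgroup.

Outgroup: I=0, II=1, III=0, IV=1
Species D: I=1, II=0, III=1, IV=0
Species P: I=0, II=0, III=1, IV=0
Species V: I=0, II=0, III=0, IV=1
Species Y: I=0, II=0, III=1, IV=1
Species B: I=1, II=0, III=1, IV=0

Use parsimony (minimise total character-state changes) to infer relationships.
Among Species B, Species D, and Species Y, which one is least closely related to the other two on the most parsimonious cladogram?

Species Y

Character polarity is set by the outgroup: the derived state is whichever differs from the outgroup's state, so for II, IV the derived state is '0', and for the remaining characters it is '1'.
I: derived state '1' in Species B and Species D only — synapomorphy for {Species B, Species D}.
All ingroup taxa share the derived state '0' for II; it defines the ingroup but does not resolve relationships within it.
III (derived state '1') is shared by Species B, Species D, Species P, and Species Y — a synapomorphy uniting that clade.
IV: derived state '0' in Species B, Species D, and Species P only — synapomorphy for {Species B, Species D, Species P}.
Most parsimonious ingroup topology: ((((Species D,Species B),Species P),Species Y),Species V).
Species D and Species B share a more recent common ancestor with each other than either does with Species Y, so Species Y is the least closely related of the three.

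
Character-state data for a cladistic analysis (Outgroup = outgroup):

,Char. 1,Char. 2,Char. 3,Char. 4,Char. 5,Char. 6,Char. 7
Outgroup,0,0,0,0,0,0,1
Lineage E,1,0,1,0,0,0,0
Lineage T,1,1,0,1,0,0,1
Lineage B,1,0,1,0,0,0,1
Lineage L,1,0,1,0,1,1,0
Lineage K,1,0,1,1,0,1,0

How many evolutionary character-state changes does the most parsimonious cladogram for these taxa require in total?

Character polarity is set by the outgroup: the derived state is whichever differs from the outgroup's state, so for Char. 7 the derived state is '0', and for the remaining characters it is '1'.
All ingroup taxa share the derived state '1' for Char. 1; it defines the ingroup but does not resolve relationships within it.
Char. 2 (derived state '1') is unique to Lineage T (autapomorphy; uninformative for grouping).
Only Lineage B, Lineage E, Lineage K, and Lineage L show the derived state '1' for Char. 3, supporting them as a clade.
Char. 4 groups Lineage K and Lineage T, which is incompatible with the clades supported by the remaining characters; treating it as convergent (homoplasy) costs fewer steps than any alternative tree.
Char. 5 (derived state '1') is unique to Lineage L (autapomorphy; uninformative for grouping).
Char. 6: derived state '1' in Lineage K and Lineage L only — synapomorphy for {Lineage K, Lineage L}.
Char. 7 (derived state '0') is shared by Lineage E, Lineage K, and Lineage L — a synapomorphy uniting that clade.
Most parsimonious ingroup topology: (((Lineage E,(Lineage L,Lineage K)),Lineage B),Lineage T).
Changes per character on this tree: Char. 1: 1; Char. 2: 1; Char. 3: 1; Char. 4: 2; Char. 5: 1; Char. 6: 1; Char. 7: 1.
Total = 8.

8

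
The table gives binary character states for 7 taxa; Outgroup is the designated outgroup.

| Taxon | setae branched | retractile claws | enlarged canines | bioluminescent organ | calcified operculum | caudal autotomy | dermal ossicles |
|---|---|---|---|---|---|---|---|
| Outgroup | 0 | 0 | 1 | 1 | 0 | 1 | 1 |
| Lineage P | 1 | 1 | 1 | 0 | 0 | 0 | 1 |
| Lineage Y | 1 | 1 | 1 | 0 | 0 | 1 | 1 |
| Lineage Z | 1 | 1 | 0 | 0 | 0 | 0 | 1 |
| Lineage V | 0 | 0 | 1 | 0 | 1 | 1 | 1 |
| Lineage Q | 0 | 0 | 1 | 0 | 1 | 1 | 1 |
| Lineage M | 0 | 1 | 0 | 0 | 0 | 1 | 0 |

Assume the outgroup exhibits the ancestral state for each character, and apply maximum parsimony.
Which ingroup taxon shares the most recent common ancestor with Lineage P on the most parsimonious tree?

Character polarity is set by the outgroup: the derived state is whichever differs from the outgroup's state, so for enlarged canines, bioluminescent organ, caudal autotomy, dermal ossicles the derived state is '0', and for the remaining characters it is '1'.
Only Lineage P, Lineage Y, and Lineage Z show the derived state '1' for setae branched, supporting them as a clade.
retractile claws (derived state '1') is shared by Lineage M, Lineage P, Lineage Y, and Lineage Z — a synapomorphy uniting that clade.
enlarged canines (state '0') occurs in Lineage M and Lineage Z but conflicts with the nesting implied by the other characters — most parsimoniously interpreted as homoplasy.
bioluminescent organ (derived state '0') is shared by all ingroup taxa — unites the whole ingroup.
calcified operculum: derived state '1' in Lineage Q and Lineage V only — synapomorphy for {Lineage Q, Lineage V}.
caudal autotomy (derived state '0') is shared by Lineage P and Lineage Z — a synapomorphy uniting that clade.
dermal ossicles (derived state '0') is unique to Lineage M (autapomorphy; uninformative for grouping).
Most parsimonious ingroup topology: ((((Lineage P,Lineage Z),Lineage Y),Lineage M),(Lineage V,Lineage Q)).
Lineage P and Lineage Z form a cherry on this tree, so they are sister taxa.

Lineage Z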